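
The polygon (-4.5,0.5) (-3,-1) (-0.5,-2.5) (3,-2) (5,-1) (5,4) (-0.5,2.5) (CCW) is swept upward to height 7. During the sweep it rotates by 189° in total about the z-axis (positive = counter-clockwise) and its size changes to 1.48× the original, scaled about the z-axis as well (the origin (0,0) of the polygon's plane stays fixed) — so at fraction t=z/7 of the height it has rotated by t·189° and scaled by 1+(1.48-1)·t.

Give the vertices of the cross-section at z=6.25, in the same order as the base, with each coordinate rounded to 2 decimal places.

t = z/height = 6.25/7 = 0.892857
s = 1 + (scale-1)·z/height = 1 + (1.48-1)·6.25/7 = 1.428571
θ = twist·z/height = 189°·6.25/7 = 168.7500° = 2.945243 rad
cos θ = -0.980785, sin θ = 0.195090 (intermediates below are computed at full precision and shown rounded to 5 d.p.)
v1: (-4.5,0.5) → rotate → (4.31599,-1.36830) → ×s → (6.16570,-1.95471) → (6.17,-1.95)
v2: (-3,-1) → rotate → (3.13745,0.39551) → ×s → (4.48207,0.56502) → (4.48,0.57)
v3: (-0.5,-2.5) → rotate → (0.97812,2.35442) → ×s → (1.39731,3.36345) → (1.40,3.36)
v4: (3,-2) → rotate → (-2.55218,2.54684) → ×s → (-3.64596,3.63835) → (-3.65,3.64)
v5: (5,-1) → rotate → (-4.70884,1.95624) → ×s → (-6.72691,2.79462) → (-6.73,2.79)
v6: (5,4) → rotate → (-5.68429,-2.94769) → ×s → (-8.12041,-4.21099) → (-8.12,-4.21)
v7: (-0.5,2.5) → rotate → (0.00267,-2.54951) → ×s → (0.00381,-3.64215) → (0.00,-3.64)

Cross-section at z=6.25: (6.17,-1.95) (4.48,0.57) (1.40,3.36) (-3.65,3.64) (-6.73,2.79) (-8.12,-4.21) (0.00,-3.64)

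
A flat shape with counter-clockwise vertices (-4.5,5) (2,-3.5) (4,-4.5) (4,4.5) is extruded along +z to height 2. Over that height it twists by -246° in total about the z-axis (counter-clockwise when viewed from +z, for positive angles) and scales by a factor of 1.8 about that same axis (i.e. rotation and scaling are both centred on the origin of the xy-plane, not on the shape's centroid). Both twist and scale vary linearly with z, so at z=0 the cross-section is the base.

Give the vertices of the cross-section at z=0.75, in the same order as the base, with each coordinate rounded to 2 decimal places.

t = z/height = 0.75/2 = 0.375
s = 1 + (scale-1)·z/height = 1 + (1.8-1)·0.75/2 = 1.300000
θ = twist·z/height = -246°·0.75/2 = -92.2500° = -1.610066 rad
cos θ = -0.039260, sin θ = -0.999229 (intermediates below are computed at full precision and shown rounded to 5 d.p.)
v1: (-4.5,5) → rotate → (5.17281,4.30023) → ×s → (6.72466,5.59030) → (6.72,5.59)
v2: (2,-3.5) → rotate → (-3.57582,-1.86105) → ×s → (-4.64857,-2.41936) → (-4.65,-2.42)
v3: (4,-4.5) → rotate → (-4.65357,-3.82025) → ×s → (-6.04964,-4.96632) → (-6.05,-4.97)
v4: (4,4.5) → rotate → (4.33949,-4.17359) → ×s → (5.64134,-5.42566) → (5.64,-5.43)

Cross-section at z=0.75: (6.72,5.59) (-4.65,-2.42) (-6.05,-4.97) (5.64,-5.43)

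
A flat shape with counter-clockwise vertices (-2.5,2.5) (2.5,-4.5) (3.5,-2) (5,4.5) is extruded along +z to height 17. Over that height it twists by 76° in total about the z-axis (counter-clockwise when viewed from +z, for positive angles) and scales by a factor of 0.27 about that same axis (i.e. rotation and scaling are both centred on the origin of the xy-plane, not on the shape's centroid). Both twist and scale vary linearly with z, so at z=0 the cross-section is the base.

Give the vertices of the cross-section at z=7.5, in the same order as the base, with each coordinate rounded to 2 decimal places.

Cross-section at z=7.5: (-2.35,0.48) (3.10,-1.61) (2.73,0.18) (1.14,4.42)

t = z/height = 7.5/17 = 0.441176
s = 1 + (scale-1)·z/height = 1 + (0.27-1)·7.5/17 = 0.677941
θ = twist·z/height = 76°·7.5/17 = 33.5294° = 0.585199 rad
cos θ = 0.833602, sin θ = 0.552365 (intermediates below are computed at full precision and shown rounded to 5 d.p.)
v1: (-2.5,2.5) → rotate → (-3.46492,0.70309) → ×s → (-2.34901,0.47666) → (-2.35,0.48)
v2: (2.5,-4.5) → rotate → (4.56965,-2.37030) → ×s → (3.09795,-1.60692) → (3.10,-1.61)
v3: (3.5,-2) → rotate → (4.02234,0.26607) → ×s → (2.72691,0.18038) → (2.73,0.18)
v4: (5,4.5) → rotate → (1.68237,6.51304) → ×s → (1.14055,4.41546) → (1.14,4.42)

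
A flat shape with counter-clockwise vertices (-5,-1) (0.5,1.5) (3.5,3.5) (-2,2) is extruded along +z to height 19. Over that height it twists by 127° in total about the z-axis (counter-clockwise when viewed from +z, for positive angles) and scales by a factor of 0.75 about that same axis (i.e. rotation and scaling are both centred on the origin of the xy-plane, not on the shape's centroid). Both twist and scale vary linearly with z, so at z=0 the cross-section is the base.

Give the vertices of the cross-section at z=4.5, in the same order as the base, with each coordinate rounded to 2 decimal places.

t = z/height = 4.5/19 = 0.236842
s = 1 + (scale-1)·z/height = 1 + (0.75-1)·4.5/19 = 0.940789
θ = twist·z/height = 127°·4.5/19 = 30.0789° = 0.524977 rad
cos θ = 0.865336, sin θ = 0.501193 (intermediates below are computed at full precision and shown rounded to 5 d.p.)
v1: (-5,-1) → rotate → (-3.82549,-3.37130) → ×s → (-3.59898,-3.17168) → (-3.60,-3.17)
v2: (0.5,1.5) → rotate → (-0.31912,1.54860) → ×s → (-0.30023,1.45691) → (-0.30,1.46)
v3: (3.5,3.5) → rotate → (1.27450,4.78285) → ×s → (1.19904,4.49965) → (1.20,4.50)
v4: (-2,2) → rotate → (-2.73306,0.72829) → ×s → (-2.57123,0.68516) → (-2.57,0.69)

Cross-section at z=4.5: (-3.60,-3.17) (-0.30,1.46) (1.20,4.50) (-2.57,0.69)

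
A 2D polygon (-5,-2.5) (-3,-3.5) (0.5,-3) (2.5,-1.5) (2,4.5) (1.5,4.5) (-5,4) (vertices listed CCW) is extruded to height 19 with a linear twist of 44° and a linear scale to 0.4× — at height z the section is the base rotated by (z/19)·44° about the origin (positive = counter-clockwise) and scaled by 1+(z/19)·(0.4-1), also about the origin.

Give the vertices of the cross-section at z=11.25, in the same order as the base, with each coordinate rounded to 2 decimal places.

Cross-section at z=11.25: (-2.19,-2.86) (-0.75,-2.88) (1.14,-1.60) (1.87,-0.16) (-0.12,3.17) (-0.41,3.03) (-4.03,0.90)

t = z/height = 11.25/19 = 0.592105
s = 1 + (scale-1)·z/height = 1 + (0.4-1)·11.25/19 = 0.644737
θ = twist·z/height = 44°·11.25/19 = 26.0526° = 0.454704 rad
cos θ = 0.898391, sin θ = 0.439197 (intermediates below are computed at full precision and shown rounded to 5 d.p.)
v1: (-5,-2.5) → rotate → (-3.39396,-4.44196) → ×s → (-2.18821,-2.86390) → (-2.19,-2.86)
v2: (-3,-3.5) → rotate → (-1.15798,-4.46196) → ×s → (-0.74660,-2.87679) → (-0.75,-2.88)
v3: (0.5,-3) → rotate → (1.76679,-2.47557) → ×s → (1.13911,-1.59609) → (1.14,-1.60)
v4: (2.5,-1.5) → rotate → (2.90477,-0.24960) → ×s → (1.87281,-0.16092) → (1.87,-0.16)
v5: (2,4.5) → rotate → (-0.17960,4.92115) → ×s → (-0.11580,3.17285) → (-0.12,3.17)
v6: (1.5,4.5) → rotate → (-0.62880,4.70155) → ×s → (-0.40541,3.03127) → (-0.41,3.03)
v7: (-5,4) → rotate → (-6.24874,1.39758) → ×s → (-4.02879,0.90107) → (-4.03,0.90)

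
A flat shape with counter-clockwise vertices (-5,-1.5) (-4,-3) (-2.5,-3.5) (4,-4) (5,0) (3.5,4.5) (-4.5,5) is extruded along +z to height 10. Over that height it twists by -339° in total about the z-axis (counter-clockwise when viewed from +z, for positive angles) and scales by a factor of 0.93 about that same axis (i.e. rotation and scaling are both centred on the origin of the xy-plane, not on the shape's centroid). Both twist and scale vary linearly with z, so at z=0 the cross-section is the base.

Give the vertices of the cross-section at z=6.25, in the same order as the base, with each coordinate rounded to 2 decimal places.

Cross-section at z=6.25: (4.82,-1.31) (4.76,0.42) (3.80,1.58) (-1.23,5.27) (-4.06,2.52) (-5.11,-1.89) (1.13,-6.33)

t = z/height = 6.25/10 = 0.625
s = 1 + (scale-1)·z/height = 1 + (0.93-1)·6.25/10 = 0.956250
θ = twist·z/height = -339°·6.25/10 = -211.8750° = -3.697916 rad
cos θ = -0.849202, sin θ = 0.528068 (intermediates below are computed at full precision and shown rounded to 5 d.p.)
v1: (-5,-1.5) → rotate → (5.03811,-1.36654) → ×s → (4.81770,-1.30675) → (4.82,-1.31)
v2: (-4,-3) → rotate → (4.98101,0.43534) → ×s → (4.76309,0.41629) → (4.76,0.42)
v3: (-2.5,-3.5) → rotate → (3.97124,1.65204) → ×s → (3.79750,1.57976) → (3.80,1.58)
v4: (4,-4) → rotate → (-1.28454,5.50908) → ×s → (-1.22834,5.26806) → (-1.23,5.27)
v5: (5,0) → rotate → (-4.24601,2.64034) → ×s → (-4.06025,2.52482) → (-4.06,2.52)
v6: (3.5,4.5) → rotate → (-5.34851,-1.97317) → ×s → (-5.11452,-1.88685) → (-5.11,-1.89)
v7: (-4.5,5) → rotate → (1.18107,-6.62232) → ×s → (1.12940,-6.33259) → (1.13,-6.33)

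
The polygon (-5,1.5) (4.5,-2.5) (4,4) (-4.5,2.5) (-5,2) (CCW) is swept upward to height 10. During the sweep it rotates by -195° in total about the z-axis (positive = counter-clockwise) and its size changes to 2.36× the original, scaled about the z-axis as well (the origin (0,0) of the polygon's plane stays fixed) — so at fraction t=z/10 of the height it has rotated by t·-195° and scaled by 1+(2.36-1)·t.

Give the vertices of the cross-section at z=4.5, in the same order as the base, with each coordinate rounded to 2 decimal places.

Cross-section at z=4.5: (2.10,8.15) (-3.74,-7.41) (6.70,-6.19) (3.74,7.41) (2.91,8.18)

t = z/height = 4.5/10 = 0.45
s = 1 + (scale-1)·z/height = 1 + (2.36-1)·4.5/10 = 1.612000
θ = twist·z/height = -195°·4.5/10 = -87.7500° = -1.531526 rad
cos θ = 0.039260, sin θ = -0.999229 (intermediates below are computed at full precision and shown rounded to 5 d.p.)
v1: (-5,1.5) → rotate → (1.30254,5.05503) → ×s → (2.09970,8.14872) → (2.10,8.15)
v2: (4.5,-2.5) → rotate → (-2.32140,-4.59468) → ×s → (-3.74210,-7.40662) → (-3.74,-7.41)
v3: (4,4) → rotate → (4.15396,-3.83988) → ×s → (6.69618,-6.18988) → (6.70,-6.19)
v4: (-4.5,2.5) → rotate → (2.32140,4.59468) → ×s → (3.74210,7.40662) → (3.74,7.41)
v5: (-5,2) → rotate → (1.80216,5.07466) → ×s → (2.90508,8.18036) → (2.91,8.18)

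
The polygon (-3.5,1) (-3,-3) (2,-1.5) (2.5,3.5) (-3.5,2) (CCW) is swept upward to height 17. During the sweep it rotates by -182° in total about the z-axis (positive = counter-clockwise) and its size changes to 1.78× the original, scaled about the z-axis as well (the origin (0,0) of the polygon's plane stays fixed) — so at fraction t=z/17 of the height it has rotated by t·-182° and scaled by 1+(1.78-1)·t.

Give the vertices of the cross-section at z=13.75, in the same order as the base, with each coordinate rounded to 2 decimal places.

Cross-section at z=13.75: (5.68,1.72) (1.46,6.76) (-4.07,0.29) (-0.34,-7.01) (6.56,0.35)

t = z/height = 13.75/17 = 0.808824
s = 1 + (scale-1)·z/height = 1 + (1.78-1)·13.75/17 = 1.630882
θ = twist·z/height = -182°·13.75/17 = -147.2059° = -2.569227 rad
cos θ = -0.840622, sin θ = -0.541622 (intermediates below are computed at full precision and shown rounded to 5 d.p.)
v1: (-3.5,1) → rotate → (3.48380,1.05505) → ×s → (5.68167,1.72067) → (5.68,1.72)
v2: (-3,-3) → rotate → (0.89700,4.14673) → ×s → (1.46290,6.76283) → (1.46,6.76)
v3: (2,-1.5) → rotate → (-2.49368,0.17769) → ×s → (-4.06689,0.28979) → (-4.07,0.29)
v4: (2.5,3.5) → rotate → (-0.20588,-4.29623) → ×s → (-0.33576,-7.00665) → (-0.34,-7.01)
v5: (-3.5,2) → rotate → (4.02542,0.21443) → ×s → (6.56499,0.34971) → (6.56,0.35)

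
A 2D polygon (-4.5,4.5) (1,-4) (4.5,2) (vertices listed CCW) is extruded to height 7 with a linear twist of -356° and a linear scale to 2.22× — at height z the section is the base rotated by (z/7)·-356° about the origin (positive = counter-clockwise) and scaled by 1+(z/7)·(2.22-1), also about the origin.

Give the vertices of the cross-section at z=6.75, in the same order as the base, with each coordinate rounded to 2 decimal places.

Cross-section at z=6.75: (-12.20,6.56) (4.59,-7.71) (8.13,6.99)

t = z/height = 6.75/7 = 0.964286
s = 1 + (scale-1)·z/height = 1 + (2.22-1)·6.75/7 = 2.176429
θ = twist·z/height = -356°·6.75/7 = -343.2857° = -5.991466 rad
cos θ = 0.957751, sin θ = 0.287599 (intermediates below are computed at full precision and shown rounded to 5 d.p.)
v1: (-4.5,4.5) → rotate → (-5.60408,3.01568) → ×s → (-12.19687,6.56342) → (-12.20,6.56)
v2: (1,-4) → rotate → (2.10815,-3.54340) → ×s → (4.58823,-7.71197) → (4.59,-7.71)
v3: (4.5,2) → rotate → (3.73468,3.20970) → ×s → (8.12826,6.98568) → (8.13,6.99)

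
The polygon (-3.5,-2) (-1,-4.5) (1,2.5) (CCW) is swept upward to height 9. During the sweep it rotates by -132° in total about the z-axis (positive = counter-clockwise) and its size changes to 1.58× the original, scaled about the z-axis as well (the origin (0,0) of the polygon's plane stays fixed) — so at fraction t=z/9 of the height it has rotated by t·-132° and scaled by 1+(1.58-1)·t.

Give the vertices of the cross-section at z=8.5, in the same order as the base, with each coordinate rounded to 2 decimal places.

Cross-section at z=8.5: (0.54,6.22) (-4.85,5.23) (2.30,-3.47)

t = z/height = 8.5/9 = 0.944444
s = 1 + (scale-1)·z/height = 1 + (1.58-1)·8.5/9 = 1.547778
θ = twist·z/height = -132°·8.5/9 = -124.6667° = -2.175844 rad
cos θ = -0.568801, sin θ = -0.822475 (intermediates below are computed at full precision and shown rounded to 5 d.p.)
v1: (-3.5,-2) → rotate → (0.34585,4.01627) → ×s → (0.53530,6.21629) → (0.54,6.22)
v2: (-1,-4.5) → rotate → (-3.13234,3.38208) → ×s → (-4.84816,5.23471) → (-4.85,5.23)
v3: (1,2.5) → rotate → (1.48739,-2.24448) → ×s → (2.30214,-3.47395) → (2.30,-3.47)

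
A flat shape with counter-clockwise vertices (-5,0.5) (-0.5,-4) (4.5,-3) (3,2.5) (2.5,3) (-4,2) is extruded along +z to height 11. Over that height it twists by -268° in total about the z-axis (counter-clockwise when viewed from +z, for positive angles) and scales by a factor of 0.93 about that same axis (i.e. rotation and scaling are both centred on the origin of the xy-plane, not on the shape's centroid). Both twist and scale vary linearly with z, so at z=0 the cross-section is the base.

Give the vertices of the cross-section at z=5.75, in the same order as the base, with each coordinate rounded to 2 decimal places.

t = z/height = 5.75/11 = 0.522727
s = 1 + (scale-1)·z/height = 1 + (0.93-1)·5.75/11 = 0.963409
θ = twist·z/height = -268°·5.75/11 = -140.0909° = -2.445048 rad
cos θ = -0.767063, sin θ = -0.641571 (intermediates below are computed at full precision and shown rounded to 5 d.p.)
v1: (-5,0.5) → rotate → (4.15610,2.82433) → ×s → (4.00403,2.72098) → (4.00,2.72)
v2: (-0.5,-4) → rotate → (-2.18275,3.38904) → ×s → (-2.10288,3.26503) → (-2.10,3.27)
v3: (4.5,-3) → rotate → (-5.37650,-0.58588) → ×s → (-5.17977,-0.56444) → (-5.18,-0.56)
v4: (3,2.5) → rotate → (-0.69726,-3.84237) → ×s → (-0.67175,-3.70178) → (-0.67,-3.70)
v5: (2.5,3) → rotate → (0.00706,-3.90512) → ×s → (0.00680,-3.76223) → (0.01,-3.76)
v6: (-4,2) → rotate → (4.35140,1.03216) → ×s → (4.19217,0.99439) → (4.19,0.99)

Cross-section at z=5.75: (4.00,2.72) (-2.10,3.27) (-5.18,-0.56) (-0.67,-3.70) (0.01,-3.76) (4.19,0.99)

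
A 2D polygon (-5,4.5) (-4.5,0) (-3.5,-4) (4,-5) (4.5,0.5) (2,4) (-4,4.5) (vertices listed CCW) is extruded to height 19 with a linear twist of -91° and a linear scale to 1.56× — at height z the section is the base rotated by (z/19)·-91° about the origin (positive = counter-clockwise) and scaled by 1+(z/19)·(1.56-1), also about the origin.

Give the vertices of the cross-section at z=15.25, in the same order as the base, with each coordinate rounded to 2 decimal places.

t = z/height = 15.25/19 = 0.802632
s = 1 + (scale-1)·z/height = 1 + (1.56-1)·15.25/19 = 1.449474
θ = twist·z/height = -91°·15.25/19 = -73.0395° = -1.274779 rad
cos θ = 0.291713, sin θ = -0.956506 (intermediates below are computed at full precision and shown rounded to 5 d.p.)
v1: (-5,4.5) → rotate → (2.84571,6.09524) → ×s → (4.12479,8.83489) → (4.12,8.83)
v2: (-4.5,0) → rotate → (-1.31271,4.30428) → ×s → (-1.90274,6.23894) → (-1.90,6.24)
v3: (-3.5,-4) → rotate → (-4.84702,2.18092) → ×s → (-7.02563,3.16119) → (-7.03,3.16)
v4: (4,-5) → rotate → (-3.61568,-5.28459) → ×s → (-5.24083,-7.65987) → (-5.24,-7.66)
v5: (4.5,0.5) → rotate → (1.79096,-4.15842) → ×s → (2.59595,-6.02752) → (2.60,-6.03)
v6: (2,4) → rotate → (4.40945,-0.74616) → ×s → (6.39138,-1.08154) → (6.39,-1.08)
v7: (-4,4.5) → rotate → (3.13743,5.13873) → ×s → (4.54762,7.44846) → (4.55,7.45)

Cross-section at z=15.25: (4.12,8.83) (-1.90,6.24) (-7.03,3.16) (-5.24,-7.66) (2.60,-6.03) (6.39,-1.08) (4.55,7.45)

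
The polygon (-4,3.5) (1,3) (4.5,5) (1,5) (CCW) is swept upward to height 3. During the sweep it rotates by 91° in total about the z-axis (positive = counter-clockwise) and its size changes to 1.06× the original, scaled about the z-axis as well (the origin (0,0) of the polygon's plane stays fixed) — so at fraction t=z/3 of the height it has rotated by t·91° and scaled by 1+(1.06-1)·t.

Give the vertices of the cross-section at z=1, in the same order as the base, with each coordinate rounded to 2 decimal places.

Cross-section at z=1: (-5.32,1.02) (-0.67,3.16) (1.39,6.72) (-1.70,4.92)

t = z/height = 1/3 = 0.333333
s = 1 + (scale-1)·z/height = 1 + (1.06-1)·1/3 = 1.020000
θ = twist·z/height = 91°·1/3 = 30.3333° = 0.529417 rad
cos θ = 0.863102, sin θ = 0.505030 (intermediates below are computed at full precision and shown rounded to 5 d.p.)
v1: (-4,3.5) → rotate → (-5.22001,1.00074) → ×s → (-5.32441,1.02075) → (-5.32,1.02)
v2: (1,3) → rotate → (-0.65199,3.09434) → ×s → (-0.66503,3.15622) → (-0.67,3.16)
v3: (4.5,5) → rotate → (1.35881,6.58814) → ×s → (1.38599,6.71991) → (1.39,6.72)
v4: (1,5) → rotate → (-1.66205,4.82054) → ×s → (-1.69529,4.91695) → (-1.70,4.92)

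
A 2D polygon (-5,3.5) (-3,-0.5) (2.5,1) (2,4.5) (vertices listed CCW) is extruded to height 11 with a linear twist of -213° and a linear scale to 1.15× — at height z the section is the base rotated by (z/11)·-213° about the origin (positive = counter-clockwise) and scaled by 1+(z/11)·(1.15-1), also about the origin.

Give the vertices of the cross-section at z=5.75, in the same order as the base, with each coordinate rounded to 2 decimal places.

Cross-section at z=5.75: (5.48,3.65) (0.68,3.21) (0.02,-2.90) (3.74,-3.77)

t = z/height = 5.75/11 = 0.522727
s = 1 + (scale-1)·z/height = 1 + (1.15-1)·5.75/11 = 1.078409
θ = twist·z/height = -213°·5.75/11 = -111.3409° = -1.943265 rad
cos θ = -0.363916, sin θ = -0.931432 (intermediates below are computed at full precision and shown rounded to 5 d.p.)
v1: (-5,3.5) → rotate → (5.07959,3.38345) → ×s → (5.47788,3.64874) → (5.48,3.65)
v2: (-3,-0.5) → rotate → (0.62603,2.97625) → ×s → (0.67512,3.20962) → (0.68,3.21)
v3: (2.5,1) → rotate → (0.02164,-2.69250) → ×s → (0.02334,-2.90361) → (0.02,-2.90)
v4: (2,4.5) → rotate → (3.46361,-3.50049) → ×s → (3.73519,-3.77496) → (3.74,-3.77)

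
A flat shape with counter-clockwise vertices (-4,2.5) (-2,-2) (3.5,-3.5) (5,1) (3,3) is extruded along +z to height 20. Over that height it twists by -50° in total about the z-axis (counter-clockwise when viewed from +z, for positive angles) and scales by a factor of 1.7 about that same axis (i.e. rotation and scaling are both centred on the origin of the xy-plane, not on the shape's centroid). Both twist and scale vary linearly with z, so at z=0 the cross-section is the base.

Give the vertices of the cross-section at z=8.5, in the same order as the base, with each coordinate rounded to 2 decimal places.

t = z/height = 8.5/20 = 0.425
s = 1 + (scale-1)·z/height = 1 + (1.7-1)·8.5/20 = 1.297500
θ = twist·z/height = -50°·8.5/20 = -21.2500° = -0.370882 rad
cos θ = 0.932008, sin θ = -0.362438 (intermediates below are computed at full precision and shown rounded to 5 d.p.)
v1: (-4,2.5) → rotate → (-2.82194,3.77977) → ×s → (-3.66146,4.90425) → (-3.66,4.90)
v2: (-2,-2) → rotate → (-2.58889,-1.13914) → ×s → (-3.35909,-1.47803) → (-3.36,-1.48)
v3: (3.5,-3.5) → rotate → (1.99349,-4.53056) → ×s → (2.58656,-5.87840) → (2.59,-5.88)
v4: (5,1) → rotate → (5.02248,-0.88018) → ×s → (6.51666,-1.14204) → (6.52,-1.14)
v5: (3,3) → rotate → (3.88334,1.70871) → ×s → (5.03863,2.21705) → (5.04,2.22)

Cross-section at z=8.5: (-3.66,4.90) (-3.36,-1.48) (2.59,-5.88) (6.52,-1.14) (5.04,2.22)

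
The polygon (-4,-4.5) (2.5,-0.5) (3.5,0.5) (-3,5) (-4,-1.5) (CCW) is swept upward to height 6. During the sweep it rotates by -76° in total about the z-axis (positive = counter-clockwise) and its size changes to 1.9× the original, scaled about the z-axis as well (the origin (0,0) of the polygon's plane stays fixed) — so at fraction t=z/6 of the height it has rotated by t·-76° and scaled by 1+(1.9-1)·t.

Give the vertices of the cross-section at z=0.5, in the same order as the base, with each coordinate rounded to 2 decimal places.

t = z/height = 0.5/6 = 0.0833333
s = 1 + (scale-1)·z/height = 1 + (1.9-1)·0.5/6 = 1.075000
θ = twist·z/height = -76°·0.5/6 = -6.3333° = -0.110538 rad
cos θ = 0.993897, sin θ = -0.110313 (intermediates below are computed at full precision and shown rounded to 5 d.p.)
v1: (-4,-4.5) → rotate → (-4.47199,-4.03129) → ×s → (-4.80739,-4.33363) → (-4.81,-4.33)
v2: (2.5,-0.5) → rotate → (2.42959,-0.77273) → ×s → (2.61181,-0.83068) → (2.61,-0.83)
v3: (3.5,0.5) → rotate → (3.53380,0.11085) → ×s → (3.79883,0.11917) → (3.80,0.12)
v4: (-3,5) → rotate → (-2.43013,5.30042) → ×s → (-2.61239,5.69795) → (-2.61,5.70)
v5: (-4,-1.5) → rotate → (-4.14106,-1.04960) → ×s → (-4.45164,-1.12831) → (-4.45,-1.13)

Cross-section at z=0.5: (-4.81,-4.33) (2.61,-0.83) (3.80,0.12) (-2.61,5.70) (-4.45,-1.13)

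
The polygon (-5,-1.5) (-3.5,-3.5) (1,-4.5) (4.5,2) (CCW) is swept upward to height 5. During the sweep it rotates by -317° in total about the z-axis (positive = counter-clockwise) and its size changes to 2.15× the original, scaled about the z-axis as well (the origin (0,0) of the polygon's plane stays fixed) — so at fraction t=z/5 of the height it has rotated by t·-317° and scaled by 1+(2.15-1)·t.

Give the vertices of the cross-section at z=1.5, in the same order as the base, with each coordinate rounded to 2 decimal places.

t = z/height = 1.5/5 = 0.3
s = 1 + (scale-1)·z/height = 1 + (2.15-1)·1.5/5 = 1.345000
θ = twist·z/height = -317°·1.5/5 = -95.1000° = -1.659808 rad
cos θ = -0.088894, sin θ = -0.996041 (intermediates below are computed at full precision and shown rounded to 5 d.p.)
v1: (-5,-1.5) → rotate → (-1.04959,5.11355) → ×s → (-1.41170,6.87772) → (-1.41,6.88)
v2: (-3.5,-3.5) → rotate → (-3.17501,3.79727) → ×s → (-4.27039,5.10733) → (-4.27,5.11)
v3: (1,-4.5) → rotate → (-4.57108,-0.59602) → ×s → (-6.14810,-0.80164) → (-6.15,-0.80)
v4: (4.5,2) → rotate → (1.59206,-4.65997) → ×s → (2.14132,-6.26766) → (2.14,-6.27)

Cross-section at z=1.5: (-1.41,6.88) (-4.27,5.11) (-6.15,-0.80) (2.14,-6.27)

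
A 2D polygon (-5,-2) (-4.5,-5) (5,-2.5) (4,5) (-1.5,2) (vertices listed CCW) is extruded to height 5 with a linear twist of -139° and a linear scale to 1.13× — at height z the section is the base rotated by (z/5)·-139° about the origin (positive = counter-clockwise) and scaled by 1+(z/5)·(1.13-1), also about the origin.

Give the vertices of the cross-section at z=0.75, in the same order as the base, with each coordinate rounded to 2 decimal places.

t = z/height = 0.75/5 = 0.15
s = 1 + (scale-1)·z/height = 1 + (1.13-1)·0.75/5 = 1.019500
θ = twist·z/height = -139°·0.75/5 = -20.8500° = -0.363901 rad
cos θ = 0.934515, sin θ = -0.355923 (intermediates below are computed at full precision and shown rounded to 5 d.p.)
v1: (-5,-2) → rotate → (-5.38442,-0.08942) → ×s → (-5.48942,-0.09116) → (-5.49,-0.09)
v2: (-4.5,-5) → rotate → (-5.98493,-3.07093) → ×s → (-6.10164,-3.13081) → (-6.10,-3.13)
v3: (5,-2.5) → rotate → (3.78277,-4.11590) → ×s → (3.85653,-4.19616) → (3.86,-4.20)
v4: (4,5) → rotate → (5.51767,3.24889) → ×s → (5.62527,3.31224) → (5.63,3.31)
v5: (-1.5,2) → rotate → (-0.68993,2.40291) → ×s → (-0.70338,2.44977) → (-0.70,2.45)

Cross-section at z=0.75: (-5.49,-0.09) (-6.10,-3.13) (3.86,-4.20) (5.63,3.31) (-0.70,2.45)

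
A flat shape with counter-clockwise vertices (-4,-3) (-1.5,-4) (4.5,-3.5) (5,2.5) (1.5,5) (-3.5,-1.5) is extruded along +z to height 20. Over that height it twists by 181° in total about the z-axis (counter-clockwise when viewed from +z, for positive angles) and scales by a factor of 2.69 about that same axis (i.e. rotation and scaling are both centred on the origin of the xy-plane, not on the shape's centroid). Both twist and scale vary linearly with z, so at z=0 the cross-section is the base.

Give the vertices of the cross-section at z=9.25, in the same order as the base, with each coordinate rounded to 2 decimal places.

Cross-section at z=9.25: (4.53,-7.67) (6.79,-3.44) (7.08,7.29) (-3.45,9.34) (-8.56,3.63) (1.97,-6.49)

t = z/height = 9.25/20 = 0.4625
s = 1 + (scale-1)·z/height = 1 + (2.69-1)·9.25/20 = 1.781625
θ = twist·z/height = 181°·9.25/20 = 83.7125° = 1.461059 rad
cos θ = 0.109517, sin θ = 0.993985 (intermediates below are computed at full precision and shown rounded to 5 d.p.)
v1: (-4,-3) → rotate → (2.54388,-4.30449) → ×s → (4.53225,-7.66899) → (4.53,-7.67)
v2: (-1.5,-4) → rotate → (3.81166,-1.92905) → ×s → (6.79095,-3.43684) → (6.79,-3.44)
v3: (4.5,-3.5) → rotate → (3.97178,4.08962) → ×s → (7.07621,7.28617) → (7.08,7.29)
v4: (5,2.5) → rotate → (-1.93737,5.24372) → ×s → (-3.45168,9.34234) → (-3.45,9.34)
v5: (1.5,5) → rotate → (-4.80565,2.03856) → ×s → (-8.56186,3.63196) → (-8.56,3.63)
v6: (-3.5,-1.5) → rotate → (1.10767,-3.64322) → ×s → (1.97345,-6.49086) → (1.97,-6.49)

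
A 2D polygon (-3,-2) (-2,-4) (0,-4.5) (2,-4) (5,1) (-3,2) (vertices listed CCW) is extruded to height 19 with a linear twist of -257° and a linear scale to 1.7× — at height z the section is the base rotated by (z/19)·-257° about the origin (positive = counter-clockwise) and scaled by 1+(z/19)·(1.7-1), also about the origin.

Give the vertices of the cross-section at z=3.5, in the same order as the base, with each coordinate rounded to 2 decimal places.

Cross-section at z=3.5: (-3.96,0.96) (-4.85,-1.40) (-3.74,-3.44) (-1.79,-4.72) (4.66,-3.39) (-0.63,4.02)

t = z/height = 3.5/19 = 0.184211
s = 1 + (scale-1)·z/height = 1 + (1.7-1)·3.5/19 = 1.128947
θ = twist·z/height = -257°·3.5/19 = -47.3421° = -0.826276 rad
cos θ = 0.677619, sin θ = -0.735413 (intermediates below are computed at full precision and shown rounded to 5 d.p.)
v1: (-3,-2) → rotate → (-3.50368,0.85100) → ×s → (-3.95547,0.96073) → (-3.96,0.96)
v2: (-2,-4) → rotate → (-4.29689,-1.23965) → ×s → (-4.85096,-1.39950) → (-4.85,-1.40)
v3: (0,-4.5) → rotate → (-3.30936,-3.04929) → ×s → (-3.73609,-3.44248) → (-3.74,-3.44)
v4: (2,-4) → rotate → (-1.58641,-4.18130) → ×s → (-1.79098,-4.72047) → (-1.79,-4.72)
v5: (5,1) → rotate → (4.12351,-2.99944) → ×s → (4.65523,-3.38621) → (4.66,-3.39)
v6: (-3,2) → rotate → (-0.56203,3.56148) → ×s → (-0.63451,4.02072) → (-0.63,4.02)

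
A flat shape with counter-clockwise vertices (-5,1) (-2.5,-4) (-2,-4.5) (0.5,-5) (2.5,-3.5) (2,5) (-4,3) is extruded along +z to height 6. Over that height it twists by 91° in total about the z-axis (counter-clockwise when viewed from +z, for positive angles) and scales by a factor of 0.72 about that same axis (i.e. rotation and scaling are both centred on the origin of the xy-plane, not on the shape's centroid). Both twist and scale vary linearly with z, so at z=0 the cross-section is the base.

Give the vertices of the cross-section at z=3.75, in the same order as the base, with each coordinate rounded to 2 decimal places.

Cross-section at z=3.75: (-2.95,-3.00) (1.64,-3.53) (2.21,-3.41) (3.68,-1.91) (3.55,0.15) (-2.55,3.64) (-3.88,-1.41)

t = z/height = 3.75/6 = 0.625
s = 1 + (scale-1)·z/height = 1 + (0.72-1)·3.75/6 = 0.825000
θ = twist·z/height = 91°·3.75/6 = 56.8750° = 0.992656 rad
cos θ = 0.546467, sin θ = 0.837480 (intermediates below are computed at full precision and shown rounded to 5 d.p.)
v1: (-5,1) → rotate → (-3.56982,-3.64093) → ×s → (-2.94510,-3.00377) → (-2.95,-3.00)
v2: (-2.5,-4) → rotate → (1.98375,-4.27957) → ×s → (1.63660,-3.53065) → (1.64,-3.53)
v3: (-2,-4.5) → rotate → (2.67573,-4.13406) → ×s → (2.20747,-3.41060) → (2.21,-3.41)
v4: (0.5,-5) → rotate → (4.46064,-2.31360) → ×s → (3.68002,-1.90872) → (3.68,-1.91)
v5: (2.5,-3.5) → rotate → (4.29735,0.18106) → ×s → (3.54531,0.14938) → (3.55,0.15)
v6: (2,5) → rotate → (-3.09447,4.40730) → ×s → (-2.55294,3.63602) → (-2.55,3.64)
v7: (-4,3) → rotate → (-4.69831,-1.71052) → ×s → (-3.87611,-1.41118) → (-3.88,-1.41)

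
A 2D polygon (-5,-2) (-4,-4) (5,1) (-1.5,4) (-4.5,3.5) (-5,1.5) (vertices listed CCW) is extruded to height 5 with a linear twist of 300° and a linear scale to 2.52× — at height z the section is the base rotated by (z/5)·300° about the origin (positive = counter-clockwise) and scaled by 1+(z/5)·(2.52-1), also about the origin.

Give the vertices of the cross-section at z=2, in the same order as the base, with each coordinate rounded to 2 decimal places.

t = z/height = 2/5 = 0.4
s = 1 + (scale-1)·z/height = 1 + (2.52-1)·2/5 = 1.608000
θ = twist·z/height = 300°·2/5 = 120.0000° = 2.094395 rad
cos θ = -0.500000, sin θ = 0.866025 (intermediates below are computed at full precision and shown rounded to 5 d.p.)
v1: (-5,-2) → rotate → (4.23205,-3.33013) → ×s → (6.80514,-5.35484) → (6.81,-5.35)
v2: (-4,-4) → rotate → (5.46410,-1.46410) → ×s → (8.78628,-2.35428) → (8.79,-2.35)
v3: (5,1) → rotate → (-3.36603,3.83013) → ×s → (-5.41257,6.15884) → (-5.41,6.16)
v4: (-1.5,4) → rotate → (-2.71410,-3.29904) → ×s → (-4.36428,-5.30485) → (-4.36,-5.30)
v5: (-4.5,3.5) → rotate → (-0.78109,-5.64711) → ×s → (-1.25599,-9.08056) → (-1.26,-9.08)
v6: (-5,1.5) → rotate → (1.20096,-5.08013) → ×s → (1.93115,-8.16884) → (1.93,-8.17)

Cross-section at z=2: (6.81,-5.35) (8.79,-2.35) (-5.41,6.16) (-4.36,-5.30) (-1.26,-9.08) (1.93,-8.17)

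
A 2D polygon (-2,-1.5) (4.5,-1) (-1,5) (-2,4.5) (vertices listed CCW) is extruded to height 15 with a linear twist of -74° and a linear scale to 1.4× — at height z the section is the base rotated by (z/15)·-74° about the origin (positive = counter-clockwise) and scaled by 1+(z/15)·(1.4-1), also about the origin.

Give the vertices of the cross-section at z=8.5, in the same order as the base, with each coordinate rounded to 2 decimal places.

Cross-section at z=8.5: (-3.05,0.27) (3.29,-4.60) (3.19,5.38) (1.86,5.75)

t = z/height = 8.5/15 = 0.566667
s = 1 + (scale-1)·z/height = 1 + (1.4-1)·8.5/15 = 1.226667
θ = twist·z/height = -74°·8.5/15 = -41.9333° = -0.731875 rad
cos θ = 0.743923, sin θ = -0.668265 (intermediates below are computed at full precision and shown rounded to 5 d.p.)
v1: (-2,-1.5) → rotate → (-2.49024,0.22065) → ×s → (-3.05470,0.27066) → (-3.05,0.27)
v2: (4.5,-1) → rotate → (2.67939,-3.75112) → ×s → (3.28672,-4.60137) → (3.29,-4.60)
v3: (-1,5) → rotate → (2.59740,4.38788) → ×s → (3.18615,5.38247) → (3.19,5.38)
v4: (-2,4.5) → rotate → (1.51935,4.68418) → ×s → (1.86373,5.74593) → (1.86,5.75)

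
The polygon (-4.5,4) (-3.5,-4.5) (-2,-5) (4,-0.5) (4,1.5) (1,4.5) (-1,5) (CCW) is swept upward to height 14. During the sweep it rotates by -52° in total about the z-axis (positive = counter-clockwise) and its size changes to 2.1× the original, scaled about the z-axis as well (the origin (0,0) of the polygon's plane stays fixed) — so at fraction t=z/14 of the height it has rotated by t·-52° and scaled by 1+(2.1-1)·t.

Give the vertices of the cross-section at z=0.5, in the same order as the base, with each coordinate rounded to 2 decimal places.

Cross-section at z=0.5: (-4.54,4.31) (-3.79,-4.56) (-2.25,-5.13) (4.14,-0.65) (4.21,1.42) (1.19,4.64) (-0.87,5.23)

t = z/height = 0.5/14 = 0.0357143
s = 1 + (scale-1)·z/height = 1 + (2.1-1)·0.5/14 = 1.039286
θ = twist·z/height = -52°·0.5/14 = -1.8571° = -0.032413 rad
cos θ = 0.999475, sin θ = -0.032408 (intermediates below are computed at full precision and shown rounded to 5 d.p.)
v1: (-4.5,4) → rotate → (-4.36801,4.14373) → ×s → (-4.53961,4.30652) → (-4.54,4.31)
v2: (-3.5,-4.5) → rotate → (-3.64400,-4.38421) → ×s → (-3.78715,-4.55645) → (-3.79,-4.56)
v3: (-2,-5) → rotate → (-2.16099,-4.93256) → ×s → (-2.24588,-5.12634) → (-2.25,-5.13)
v4: (4,-0.5) → rotate → (3.98170,-0.62937) → ×s → (4.13812,-0.65409) → (4.14,-0.65)
v5: (4,1.5) → rotate → (4.04651,1.36958) → ×s → (4.20548,1.42339) → (4.21,1.42)
v6: (1,4.5) → rotate → (1.14531,4.46523) → ×s → (1.19030,4.64065) → (1.19,4.64)
v7: (-1,5) → rotate → (-0.83744,5.02978) → ×s → (-0.87034,5.22738) → (-0.87,5.23)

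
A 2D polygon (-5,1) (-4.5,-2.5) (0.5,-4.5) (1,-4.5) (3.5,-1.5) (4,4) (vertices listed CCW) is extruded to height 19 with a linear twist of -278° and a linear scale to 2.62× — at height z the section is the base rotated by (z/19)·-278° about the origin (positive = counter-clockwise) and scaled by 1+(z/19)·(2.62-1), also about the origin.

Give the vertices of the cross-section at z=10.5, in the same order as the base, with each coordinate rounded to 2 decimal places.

t = z/height = 10.5/19 = 0.552632
s = 1 + (scale-1)·z/height = 1 + (2.62-1)·10.5/19 = 1.895263
θ = twist·z/height = -278°·10.5/19 = -153.6316° = -2.681377 rad
cos θ = -0.895957, sin θ = -0.444141 (intermediates below are computed at full precision and shown rounded to 5 d.p.)
v1: (-5,1) → rotate → (4.92392,1.32475) → ×s → (9.33213,2.51075) → (9.33,2.51)
v2: (-4.5,-2.5) → rotate → (2.92145,4.23853) → ×s → (5.53692,8.03313) → (5.54,8.03)
v3: (0.5,-4.5) → rotate → (-2.44661,3.80973) → ×s → (-4.63698,7.22045) → (-4.64,7.22)
v4: (1,-4.5) → rotate → (-2.89459,3.58766) → ×s → (-5.48602,6.79957) → (-5.49,6.80)
v5: (3.5,-1.5) → rotate → (-3.80206,-0.21056) → ×s → (-7.20591,-0.39907) → (-7.21,-0.40)
v6: (4,4) → rotate → (-1.80726,-5.36039) → ×s → (-3.42524,-10.15935) → (-3.43,-10.16)

Cross-section at z=10.5: (9.33,2.51) (5.54,8.03) (-4.64,7.22) (-5.49,6.80) (-7.21,-0.40) (-3.43,-10.16)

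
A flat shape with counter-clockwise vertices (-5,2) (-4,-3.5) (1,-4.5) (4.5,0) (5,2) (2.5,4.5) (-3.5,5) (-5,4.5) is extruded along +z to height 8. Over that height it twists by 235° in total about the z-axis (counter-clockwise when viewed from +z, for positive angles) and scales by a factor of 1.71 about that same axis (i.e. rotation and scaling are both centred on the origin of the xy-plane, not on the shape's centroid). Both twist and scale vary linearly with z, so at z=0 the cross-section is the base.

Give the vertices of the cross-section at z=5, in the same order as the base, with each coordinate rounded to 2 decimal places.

t = z/height = 5/8 = 0.625
s = 1 + (scale-1)·z/height = 1 + (1.71-1)·5/8 = 1.443750
θ = twist·z/height = 235°·5/8 = 146.8750° = 2.563452 rad
cos θ = -0.837480, sin θ = 0.546467 (intermediates below are computed at full precision and shown rounded to 5 d.p.)
v1: (-5,2) → rotate → (3.09447,-4.40730) → ×s → (4.46764,-6.36304) → (4.47,-6.36)
v2: (-4,-3.5) → rotate → (5.26256,0.74531) → ×s → (7.59782,1.07604) → (7.60,1.08)
v3: (1,-4.5) → rotate → (1.62162,4.31513) → ×s → (2.34122,6.22997) → (2.34,6.23)
v4: (4.5,0) → rotate → (-3.76866,2.45910) → ×s → (-5.44101,3.55033) → (-5.44,3.55)
v5: (5,2) → rotate → (-5.28034,1.05738) → ×s → (-7.62349,1.52659) → (-7.62,1.53)
v6: (2.5,4.5) → rotate → (-4.55280,-2.40249) → ×s → (-6.57311,-3.46860) → (-6.57,-3.47)
v7: (-3.5,5) → rotate → (0.19884,-6.10004) → ×s → (0.28708,-8.80693) → (0.29,-8.81)
v8: (-5,4.5) → rotate → (1.72830,-6.50100) → ×s → (2.49523,-9.38582) → (2.50,-9.39)

Cross-section at z=5: (4.47,-6.36) (7.60,1.08) (2.34,6.23) (-5.44,3.55) (-7.62,1.53) (-6.57,-3.47) (0.29,-8.81) (2.50,-9.39)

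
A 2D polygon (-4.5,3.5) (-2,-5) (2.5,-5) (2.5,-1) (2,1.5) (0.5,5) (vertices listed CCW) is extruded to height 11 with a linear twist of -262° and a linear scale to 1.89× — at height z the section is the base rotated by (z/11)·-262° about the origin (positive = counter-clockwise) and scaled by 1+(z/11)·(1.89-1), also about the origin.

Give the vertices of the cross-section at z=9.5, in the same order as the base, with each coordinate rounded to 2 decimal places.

t = z/height = 9.5/11 = 0.863636
s = 1 + (scale-1)·z/height = 1 + (1.89-1)·9.5/11 = 1.768636
θ = twist·z/height = -262°·9.5/11 = -226.2727° = -3.949204 rad
cos θ = -0.691226, sin θ = 0.722638 (intermediates below are computed at full precision and shown rounded to 5 d.p.)
v1: (-4.5,3.5) → rotate → (0.58129,-5.67116) → ×s → (1.02808,-10.03023) → (1.03,-10.03)
v2: (-2,-5) → rotate → (4.99564,2.01086) → ×s → (8.83548,3.55647) → (8.84,3.56)
v3: (2.5,-5) → rotate → (1.88512,5.26273) → ×s → (3.33410,9.30785) → (3.33,9.31)
v4: (2.5,-1) → rotate → (-1.00543,2.49782) → ×s → (-1.77824,4.41774) → (-1.78,4.42)
v5: (2,1.5) → rotate → (-2.46641,0.40844) → ×s → (-4.36218,0.72238) → (-4.36,0.72)
v6: (0.5,5) → rotate → (-3.95880,-3.09481) → ×s → (-7.00169,-5.47360) → (-7.00,-5.47)

Cross-section at z=9.5: (1.03,-10.03) (8.84,3.56) (3.33,9.31) (-1.78,4.42) (-4.36,0.72) (-7.00,-5.47)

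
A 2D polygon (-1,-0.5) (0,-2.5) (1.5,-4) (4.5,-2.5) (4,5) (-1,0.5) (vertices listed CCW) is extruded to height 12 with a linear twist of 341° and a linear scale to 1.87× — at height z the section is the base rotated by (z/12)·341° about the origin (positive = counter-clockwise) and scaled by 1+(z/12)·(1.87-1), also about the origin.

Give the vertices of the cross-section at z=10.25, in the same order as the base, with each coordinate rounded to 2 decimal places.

Cross-section at z=10.25: (-1.44,1.31) (-4.06,-1.58) (-5.55,-4.97) (-1.22,-8.89) (10.65,-3.34) (0.18,1.94)

t = z/height = 10.25/12 = 0.854167
s = 1 + (scale-1)·z/height = 1 + (1.87-1)·10.25/12 = 1.743125
θ = twist·z/height = 341°·10.25/12 = 291.2708° = 5.083635 rad
cos θ = 0.362777, sin θ = -0.931876 (intermediates below are computed at full precision and shown rounded to 5 d.p.)
v1: (-1,-0.5) → rotate → (-0.82871,0.75049) → ×s → (-1.44455,1.30819) → (-1.44,1.31)
v2: (0,-2.5) → rotate → (-2.32969,-0.90694) → ×s → (-4.06094,-1.58091) → (-4.06,-1.58)
v3: (1.5,-4) → rotate → (-3.18334,-2.84892) → ×s → (-5.54896,-4.96603) → (-5.55,-4.97)
v4: (4.5,-2.5) → rotate → (-0.69719,-5.10038) → ×s → (-1.21530,-8.89061) → (-1.22,-8.89)
v5: (4,5) → rotate → (6.11049,-1.91362) → ×s → (10.65134,-3.33568) → (10.65,-3.34)
v6: (-1,0.5) → rotate → (0.10316,1.11326) → ×s → (0.17982,1.94056) → (0.18,1.94)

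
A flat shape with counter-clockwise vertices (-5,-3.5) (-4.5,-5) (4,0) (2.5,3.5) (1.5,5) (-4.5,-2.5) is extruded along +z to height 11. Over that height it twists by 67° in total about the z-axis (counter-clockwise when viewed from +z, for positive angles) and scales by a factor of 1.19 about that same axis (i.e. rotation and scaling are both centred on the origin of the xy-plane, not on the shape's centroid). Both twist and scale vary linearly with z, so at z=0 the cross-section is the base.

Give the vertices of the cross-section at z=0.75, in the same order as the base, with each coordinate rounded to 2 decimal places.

t = z/height = 0.75/11 = 0.0681818
s = 1 + (scale-1)·z/height = 1 + (1.19-1)·0.75/11 = 1.012955
θ = twist·z/height = 67°·0.75/11 = 4.5682° = 0.079730 rad
cos θ = 0.996823, sin θ = 0.079645 (intermediates below are computed at full precision and shown rounded to 5 d.p.)
v1: (-5,-3.5) → rotate → (-4.70536,-3.88711) → ×s → (-4.76631,-3.93746) → (-4.77,-3.94)
v2: (-4.5,-5) → rotate → (-4.08748,-5.34252) → ×s → (-4.14043,-5.41173) → (-4.14,-5.41)
v3: (4,0) → rotate → (3.98729,0.31858) → ×s → (4.03895,0.32271) → (4.04,0.32)
v4: (2.5,3.5) → rotate → (2.21330,3.68799) → ×s → (2.24197,3.73577) → (2.24,3.74)
v5: (1.5,5) → rotate → (1.09701,5.10358) → ×s → (1.11122,5.16970) → (1.11,5.17)
v6: (-4.5,-2.5) → rotate → (-4.28659,-2.85046) → ×s → (-4.34212,-2.88739) → (-4.34,-2.89)

Cross-section at z=0.75: (-4.77,-3.94) (-4.14,-5.41) (4.04,0.32) (2.24,3.74) (1.11,5.17) (-4.34,-2.89)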